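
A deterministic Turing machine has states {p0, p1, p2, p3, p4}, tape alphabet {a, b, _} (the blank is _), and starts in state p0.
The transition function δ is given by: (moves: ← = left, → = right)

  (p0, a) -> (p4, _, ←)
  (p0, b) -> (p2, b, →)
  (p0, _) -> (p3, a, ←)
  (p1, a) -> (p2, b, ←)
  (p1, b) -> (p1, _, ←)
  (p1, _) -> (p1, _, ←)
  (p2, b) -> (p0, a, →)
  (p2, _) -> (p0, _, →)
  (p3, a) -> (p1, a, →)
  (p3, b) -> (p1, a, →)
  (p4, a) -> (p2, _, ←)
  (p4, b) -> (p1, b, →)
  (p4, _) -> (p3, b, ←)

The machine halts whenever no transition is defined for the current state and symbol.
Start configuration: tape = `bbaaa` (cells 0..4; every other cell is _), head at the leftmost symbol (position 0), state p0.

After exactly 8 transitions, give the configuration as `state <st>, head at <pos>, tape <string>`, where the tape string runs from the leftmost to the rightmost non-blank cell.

state p2, head at 0, tape ab_aa

state=p0 head=0 tape=[b]baaa   (p0,b)→(p2,b,→)
state=p2 head=1 tape=b[b]aaa   (p2,b)→(p0,a,→)
state=p0 head=2 tape=ba[a]aa   (p0,a)→(p4,_,←)
state=p4 head=1 tape=b[a]_aa   (p4,a)→(p2,_,←)
state=p2 head=0 tape=[b]__aa   (p2,b)→(p0,a,→)
state=p0 head=1 tape=a[_]_aa   (p0,_)→(p3,a,←)
state=p3 head=0 tape=[a]a_aa   (p3,a)→(p1,a,→)
state=p1 head=1 tape=a[a]_aa   (p1,a)→(p2,b,←)
state=p2 head=0 tape=[a]b_aa
After 8 steps: state p2, head at 0, tape ab_aa.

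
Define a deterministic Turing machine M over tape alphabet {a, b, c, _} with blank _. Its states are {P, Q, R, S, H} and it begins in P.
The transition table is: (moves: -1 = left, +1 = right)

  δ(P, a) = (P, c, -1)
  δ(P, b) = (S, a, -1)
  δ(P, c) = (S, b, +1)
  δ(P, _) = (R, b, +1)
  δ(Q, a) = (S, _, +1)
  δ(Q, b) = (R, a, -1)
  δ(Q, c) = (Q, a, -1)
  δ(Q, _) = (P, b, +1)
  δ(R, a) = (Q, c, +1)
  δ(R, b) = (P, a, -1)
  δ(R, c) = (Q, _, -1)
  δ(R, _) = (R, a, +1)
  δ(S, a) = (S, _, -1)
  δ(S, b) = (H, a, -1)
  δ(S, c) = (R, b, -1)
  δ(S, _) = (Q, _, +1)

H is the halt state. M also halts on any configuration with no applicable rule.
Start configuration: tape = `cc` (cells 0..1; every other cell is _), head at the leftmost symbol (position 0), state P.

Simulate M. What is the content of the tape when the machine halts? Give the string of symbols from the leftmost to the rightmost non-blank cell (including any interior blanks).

aaaba

state=P head=0 tape=____[c]c   (P,c)→(S,b,+1)
state=S head=1 tape=____b[c]   (S,c)→(R,b,-1)
state=R head=0 tape=____[b]b   (R,b)→(P,a,-1)
state=P head=-1 tape=___[_]ab   (P,_)→(R,b,+1)
state=R head=0 tape=___b[a]b   (R,a)→(Q,c,+1)
state=Q head=1 tape=___bc[b]   (Q,b)→(R,a,-1)
state=R head=0 tape=___b[c]a   (R,c)→(Q,_,-1)
state=Q head=-1 tape=___[b]_a   (Q,b)→(R,a,-1)
state=R head=-2 tape=__[_]a_a   (R,_)→(R,a,+1)
state=R head=-1 tape=__a[a]_a   (R,a)→(Q,c,+1)
state=Q head=0 tape=__ac[_]a   (Q,_)→(P,b,+1)
state=P head=1 tape=__acb[a]   (P,a)→(P,c,-1)
state=P head=0 tape=__ac[b]c   (P,b)→(S,a,-1)
state=S head=-1 tape=__a[c]ac   (S,c)→(R,b,-1)
state=R head=-2 tape=__[a]bac   (R,a)→(Q,c,+1)
state=Q head=-1 tape=__c[b]ac   (Q,b)→(R,a,-1)
state=R head=-2 tape=__[c]aac   (R,c)→(Q,_,-1)
state=Q head=-3 tape=_[_]_aac   (Q,_)→(P,b,+1)
state=P head=-2 tape=_b[_]aac   (P,_)→(R,b,+1)
state=R head=-1 tape=_bb[a]ac   (R,a)→(Q,c,+1)
state=Q head=0 tape=_bbc[a]c   (Q,a)→(S,_,+1)
state=S head=1 tape=_bbc_[c]   (S,c)→(R,b,-1)
state=R head=0 tape=_bbc[_]b   (R,_)→(R,a,+1)
state=R head=1 tape=_bbca[b]   (R,b)→(P,a,-1)
state=P head=0 tape=_bbc[a]a   (P,a)→(P,c,-1)
state=P head=-1 tape=_bb[c]ca   (P,c)→(S,b,+1)
state=S head=0 tape=_bbb[c]a   (S,c)→(R,b,-1)
state=R head=-1 tape=_bb[b]ba   (R,b)→(P,a,-1)
state=P head=-2 tape=_b[b]aba   (P,b)→(S,a,-1)
state=S head=-3 tape=_[b]aaba   (S,b)→(H,a,-1)
state=H head=-4 tape=[_]aaaba
The non-blank tape span at halt is aaaba.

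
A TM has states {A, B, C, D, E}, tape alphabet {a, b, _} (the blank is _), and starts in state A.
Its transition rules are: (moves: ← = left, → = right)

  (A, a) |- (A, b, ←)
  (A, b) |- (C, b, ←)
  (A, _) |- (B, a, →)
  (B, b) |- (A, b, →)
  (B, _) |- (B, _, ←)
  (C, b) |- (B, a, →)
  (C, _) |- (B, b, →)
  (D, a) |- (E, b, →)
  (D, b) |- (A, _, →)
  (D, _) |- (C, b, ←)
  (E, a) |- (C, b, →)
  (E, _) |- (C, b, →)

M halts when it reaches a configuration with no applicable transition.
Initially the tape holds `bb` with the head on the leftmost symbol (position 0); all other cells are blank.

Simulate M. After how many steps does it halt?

A | _[b]b__   read b → write b, move ←, go to C
C | [_]bb__   read _ → write b, move →, go to B
B | b[b]b__   read b → write b, move →, go to A
A | bb[b]__   read b → write b, move ←, go to C
C | b[b]b__   read b → write a, move →, go to B
B | ba[b]__   read b → write b, move →, go to A
A | bab[_]_   read _ → write a, move →, go to B
B | baba[_]   read _ → write _, move ←, go to B
B | bab[a]_
M halts after 8 transitions.

8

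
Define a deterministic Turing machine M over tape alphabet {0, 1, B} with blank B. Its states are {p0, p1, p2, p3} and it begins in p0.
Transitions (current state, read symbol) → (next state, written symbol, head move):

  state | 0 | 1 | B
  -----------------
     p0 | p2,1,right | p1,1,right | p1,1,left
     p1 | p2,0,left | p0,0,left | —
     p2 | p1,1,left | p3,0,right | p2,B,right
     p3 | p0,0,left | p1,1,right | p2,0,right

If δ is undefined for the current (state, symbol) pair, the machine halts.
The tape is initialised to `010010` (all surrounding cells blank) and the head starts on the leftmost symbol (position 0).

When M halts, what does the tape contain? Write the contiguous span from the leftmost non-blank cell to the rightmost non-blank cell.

1011010

state=p0 head=0 tape=BB[0]10010   (p0,0)→(p2,1,right)
state=p2 head=1 tape=BB1[1]0010   (p2,1)→(p3,0,right)
state=p3 head=2 tape=BB10[0]010   (p3,0)→(p0,0,left)
state=p0 head=1 tape=BB1[0]0010   (p0,0)→(p2,1,right)
state=p2 head=2 tape=BB11[0]010   (p2,0)→(p1,1,left)
state=p1 head=1 tape=BB1[1]1010   (p1,1)→(p0,0,left)
state=p0 head=0 tape=BB[1]01010   (p0,1)→(p1,1,right)
state=p1 head=1 tape=BB1[0]1010   (p1,0)→(p2,0,left)
state=p2 head=0 tape=BB[1]01010   (p2,1)→(p3,0,right)
state=p3 head=1 tape=BB0[0]1010   (p3,0)→(p0,0,left)
state=p0 head=0 tape=BB[0]01010   (p0,0)→(p2,1,right)
state=p2 head=1 tape=BB1[0]1010   (p2,0)→(p1,1,left)
state=p1 head=0 tape=BB[1]11010   (p1,1)→(p0,0,left)
state=p0 head=-1 tape=B[B]011010   (p0,B)→(p1,1,left)
state=p1 head=-2 tape=[B]1011010
The non-blank tape span at halt is 1011010.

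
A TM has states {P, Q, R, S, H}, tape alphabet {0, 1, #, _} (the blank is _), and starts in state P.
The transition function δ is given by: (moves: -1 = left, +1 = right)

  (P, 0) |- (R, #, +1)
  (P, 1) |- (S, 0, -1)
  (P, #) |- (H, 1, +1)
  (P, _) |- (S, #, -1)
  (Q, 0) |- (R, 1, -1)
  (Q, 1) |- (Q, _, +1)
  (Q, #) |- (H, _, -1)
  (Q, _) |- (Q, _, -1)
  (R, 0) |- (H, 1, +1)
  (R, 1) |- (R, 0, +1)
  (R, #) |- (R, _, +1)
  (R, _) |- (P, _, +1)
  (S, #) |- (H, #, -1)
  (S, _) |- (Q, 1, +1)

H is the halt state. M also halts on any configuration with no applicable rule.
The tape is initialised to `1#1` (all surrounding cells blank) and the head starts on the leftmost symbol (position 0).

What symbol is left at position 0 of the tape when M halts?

0

state=P head=0 tape=_[1]#1__   (P,1)→(S,0,-1)
state=S head=-1 tape=[_]0#1__   (S,_)→(Q,1,+1)
state=Q head=0 tape=1[0]#1__   (Q,0)→(R,1,-1)
state=R head=-1 tape=[1]1#1__   (R,1)→(R,0,+1)
state=R head=0 tape=0[1]#1__   (R,1)→(R,0,+1)
state=R head=1 tape=00[#]1__   (R,#)→(R,_,+1)
state=R head=2 tape=00_[1]__   (R,1)→(R,0,+1)
state=R head=3 tape=00_0[_]_   (R,_)→(P,_,+1)
state=P head=4 tape=00_0_[_]   (P,_)→(S,#,-1)
state=S head=3 tape=00_0[_]#   (S,_)→(Q,1,+1)
state=Q head=4 tape=00_01[#]   (Q,#)→(H,_,-1)
state=H head=3 tape=00_0[1]_
Cell 0 holds 0 when M halts.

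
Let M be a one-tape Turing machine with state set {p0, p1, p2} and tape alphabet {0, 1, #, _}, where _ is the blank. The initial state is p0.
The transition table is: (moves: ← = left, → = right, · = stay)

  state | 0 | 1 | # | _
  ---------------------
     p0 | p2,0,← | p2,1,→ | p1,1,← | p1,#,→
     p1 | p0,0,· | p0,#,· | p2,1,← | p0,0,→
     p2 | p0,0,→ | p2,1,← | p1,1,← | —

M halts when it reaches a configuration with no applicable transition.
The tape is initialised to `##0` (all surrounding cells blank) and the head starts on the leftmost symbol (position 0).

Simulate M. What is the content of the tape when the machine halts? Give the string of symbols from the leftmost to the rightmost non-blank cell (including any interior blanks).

0110

p0 | __[#]#0   read # → write 1, move ←, go to p1
p1 | _[_]1#0   read _ → write 0, move →, go to p0
p0 | _0[1]#0   read 1 → write 1, move →, go to p2
p2 | _01[#]0   read # → write 1, move ←, go to p1
p1 | _0[1]10   read 1 → write #, move ·, go to p0
p0 | _0[#]10   read # → write 1, move ←, go to p1
p1 | _[0]110   read 0 → write 0, move ·, go to p0
p0 | _[0]110   read 0 → write 0, move ←, go to p2
p2 | [_]0110
The non-blank tape span at halt is 0110.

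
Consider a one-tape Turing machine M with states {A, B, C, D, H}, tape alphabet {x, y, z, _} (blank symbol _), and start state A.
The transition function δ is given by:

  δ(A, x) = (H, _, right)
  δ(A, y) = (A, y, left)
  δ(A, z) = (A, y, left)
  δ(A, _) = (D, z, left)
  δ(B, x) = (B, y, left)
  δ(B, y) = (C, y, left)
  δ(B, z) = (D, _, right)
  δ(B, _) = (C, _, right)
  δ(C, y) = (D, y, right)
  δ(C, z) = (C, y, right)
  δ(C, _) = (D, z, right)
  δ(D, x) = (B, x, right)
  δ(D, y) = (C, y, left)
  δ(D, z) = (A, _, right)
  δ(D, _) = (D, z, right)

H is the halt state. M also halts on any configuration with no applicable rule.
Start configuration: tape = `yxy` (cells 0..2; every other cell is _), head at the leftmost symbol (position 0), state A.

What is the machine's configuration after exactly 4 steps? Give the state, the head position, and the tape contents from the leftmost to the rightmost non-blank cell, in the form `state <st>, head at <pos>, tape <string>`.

state A, head at 0, tape z_yxy

state=A head=0 tape=__[y]xy   (A,y)→(A,y,left)
state=A head=-1 tape=_[_]yxy   (A,_)→(D,z,left)
state=D head=-2 tape=[_]zyxy   (D,_)→(D,z,right)
state=D head=-1 tape=z[z]yxy   (D,z)→(A,_,right)
state=A head=0 tape=z_[y]xy
After 4 steps: state A, head at 0, tape z_yxy.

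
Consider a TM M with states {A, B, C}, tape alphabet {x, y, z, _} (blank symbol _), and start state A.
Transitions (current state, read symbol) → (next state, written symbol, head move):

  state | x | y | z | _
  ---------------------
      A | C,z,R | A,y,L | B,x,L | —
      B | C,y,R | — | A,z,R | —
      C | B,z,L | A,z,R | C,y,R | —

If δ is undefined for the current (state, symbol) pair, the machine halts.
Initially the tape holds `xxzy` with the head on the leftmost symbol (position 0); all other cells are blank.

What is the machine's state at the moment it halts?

A

A | [x]xzy_   read x → write z, move R, go to C
C | z[x]zy_   read x → write z, move L, go to B
B | [z]zzy_   read z → write z, move R, go to A
A | z[z]zy_   read z → write x, move L, go to B
B | [z]xzy_   read z → write z, move R, go to A
A | z[x]zy_   read x → write z, move R, go to C
C | zz[z]y_   read z → write y, move R, go to C
C | zzy[y]_   read y → write z, move R, go to A
A | zzyz[_]
No transition is defined for (A, _); M halts in state A.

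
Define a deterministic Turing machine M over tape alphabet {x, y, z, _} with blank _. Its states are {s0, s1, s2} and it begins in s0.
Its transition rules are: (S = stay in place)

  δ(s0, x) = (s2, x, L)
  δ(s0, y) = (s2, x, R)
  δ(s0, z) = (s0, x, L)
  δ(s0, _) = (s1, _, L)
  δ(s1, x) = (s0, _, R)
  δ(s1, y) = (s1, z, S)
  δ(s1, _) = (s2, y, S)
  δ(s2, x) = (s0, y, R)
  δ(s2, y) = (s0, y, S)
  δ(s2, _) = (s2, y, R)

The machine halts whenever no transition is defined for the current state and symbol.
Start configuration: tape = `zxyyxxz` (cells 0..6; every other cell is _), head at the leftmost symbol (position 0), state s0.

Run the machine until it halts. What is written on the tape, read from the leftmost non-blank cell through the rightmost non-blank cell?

xyxyxxxxz

s0 | __[z]xyyxxz_   read z → write x, move L, go to s0
s0 | _[_]xxyyxxz_   read _ → write _, move L, go to s1
s1 | [_]_xxyyxxz_   read _ → write y, move S, go to s2
s2 | [y]_xxyyxxz_   read y → write y, move S, go to s0
s0 | [y]_xxyyxxz_   read y → write x, move R, go to s2
s2 | x[_]xxyyxxz_   read _ → write y, move R, go to s2
s2 | xy[x]xyyxxz_   read x → write y, move R, go to s0
s0 | xyy[x]yyxxz_   read x → write x, move L, go to s2
s2 | xy[y]xyyxxz_   read y → write y, move S, go to s0
s0 | xy[y]xyyxxz_   read y → write x, move R, go to s2
s2 | xyx[x]yyxxz_   read x → write y, move R, go to s0
s0 | xyxy[y]yxxz_   read y → write x, move R, go to s2
s2 | xyxyx[y]xxz_   read y → write y, move S, go to s0
s0 | xyxyx[y]xxz_   read y → write x, move R, go to s2
s2 | xyxyxx[x]xz_   read x → write y, move R, go to s0
s0 | xyxyxxy[x]z_   read x → write x, move L, go to s2
s2 | xyxyxx[y]xz_   read y → write y, move S, go to s0
s0 | xyxyxx[y]xz_   read y → write x, move R, go to s2
s2 | xyxyxxx[x]z_   read x → write y, move R, go to s0
s0 | xyxyxxxy[z]_   read z → write x, move L, go to s0
s0 | xyxyxxx[y]x_   read y → write x, move R, go to s2
s2 | xyxyxxxx[x]_   read x → write y, move R, go to s0
s0 | xyxyxxxxy[_]   read _ → write _, move L, go to s1
s1 | xyxyxxxx[y]_   read y → write z, move S, go to s1
s1 | xyxyxxxx[z]_
The non-blank tape span at halt is xyxyxxxxz.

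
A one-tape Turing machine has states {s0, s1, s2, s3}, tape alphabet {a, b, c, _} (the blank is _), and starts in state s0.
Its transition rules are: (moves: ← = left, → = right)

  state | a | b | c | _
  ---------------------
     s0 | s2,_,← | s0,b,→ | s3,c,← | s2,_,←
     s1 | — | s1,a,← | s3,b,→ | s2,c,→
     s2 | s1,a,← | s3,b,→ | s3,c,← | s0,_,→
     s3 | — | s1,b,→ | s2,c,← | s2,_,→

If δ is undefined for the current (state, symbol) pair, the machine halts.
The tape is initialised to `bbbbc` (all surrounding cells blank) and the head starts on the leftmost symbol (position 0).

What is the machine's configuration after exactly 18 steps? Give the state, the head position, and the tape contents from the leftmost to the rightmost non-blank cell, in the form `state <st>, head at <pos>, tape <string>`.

s0 | [b]bbbc___   read b → write b, move →, go to s0
s0 | b[b]bbc___   read b → write b, move →, go to s0
s0 | bb[b]bc___   read b → write b, move →, go to s0
s0 | bbb[b]c___   read b → write b, move →, go to s0
s0 | bbbb[c]___   read c → write c, move ←, go to s3
s3 | bbb[b]c___   read b → write b, move →, go to s1
s1 | bbbb[c]___   read c → write b, move →, go to s3
s3 | bbbbb[_]__   read _ → write _, move →, go to s2
s2 | bbbbb_[_]_   read _ → write _, move →, go to s0
s0 | bbbbb__[_]   read _ → write _, move ←, go to s2
s2 | bbbbb_[_]_   read _ → write _, move →, go to s0
s0 | bbbbb__[_]   read _ → write _, move ←, go to s2
s2 | bbbbb_[_]_   read _ → write _, move →, go to s0
s0 | bbbbb__[_]   read _ → write _, move ←, go to s2
s2 | bbbbb_[_]_   read _ → write _, move →, go to s0
s0 | bbbbb__[_]   read _ → write _, move ←, go to s2
s2 | bbbbb_[_]_   read _ → write _, move →, go to s0
s0 | bbbbb__[_]   read _ → write _, move ←, go to s2
s2 | bbbbb_[_]_
After 18 steps: state s2, head at 6, tape bbbbb.

state s2, head at 6, tape bbbbb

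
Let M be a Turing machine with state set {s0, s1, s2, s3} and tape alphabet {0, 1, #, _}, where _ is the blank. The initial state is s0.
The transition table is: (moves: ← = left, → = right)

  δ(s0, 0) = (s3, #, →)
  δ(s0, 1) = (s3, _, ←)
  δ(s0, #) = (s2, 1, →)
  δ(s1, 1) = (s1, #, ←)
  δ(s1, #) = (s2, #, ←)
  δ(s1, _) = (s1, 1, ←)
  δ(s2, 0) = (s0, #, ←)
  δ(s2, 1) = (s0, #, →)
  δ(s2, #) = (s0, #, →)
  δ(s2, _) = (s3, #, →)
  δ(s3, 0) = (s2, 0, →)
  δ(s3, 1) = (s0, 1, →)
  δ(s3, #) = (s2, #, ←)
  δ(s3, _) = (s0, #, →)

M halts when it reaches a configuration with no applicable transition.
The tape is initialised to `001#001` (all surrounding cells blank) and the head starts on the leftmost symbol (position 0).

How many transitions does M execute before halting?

state=s0 head=0 tape=[0]01#001_   (s0,0)→(s3,#,→)
state=s3 head=1 tape=#[0]1#001_   (s3,0)→(s2,0,→)
state=s2 head=2 tape=#0[1]#001_   (s2,1)→(s0,#,→)
state=s0 head=3 tape=#0#[#]001_   (s0,#)→(s2,1,→)
state=s2 head=4 tape=#0#1[0]01_   (s2,0)→(s0,#,←)
state=s0 head=3 tape=#0#[1]#01_   (s0,1)→(s3,_,←)
state=s3 head=2 tape=#0[#]_#01_   (s3,#)→(s2,#,←)
state=s2 head=1 tape=#[0]#_#01_   (s2,0)→(s0,#,←)
state=s0 head=0 tape=[#]##_#01_   (s0,#)→(s2,1,→)
state=s2 head=1 tape=1[#]#_#01_   (s2,#)→(s0,#,→)
state=s0 head=2 tape=1#[#]_#01_   (s0,#)→(s2,1,→)
state=s2 head=3 tape=1#1[_]#01_   (s2,_)→(s3,#,→)
state=s3 head=4 tape=1#1#[#]01_   (s3,#)→(s2,#,←)
state=s2 head=3 tape=1#1[#]#01_   (s2,#)→(s0,#,→)
state=s0 head=4 tape=1#1#[#]01_   (s0,#)→(s2,1,→)
state=s2 head=5 tape=1#1#1[0]1_   (s2,0)→(s0,#,←)
state=s0 head=4 tape=1#1#[1]#1_   (s0,1)→(s3,_,←)
state=s3 head=3 tape=1#1[#]_#1_   (s3,#)→(s2,#,←)
state=s2 head=2 tape=1#[1]#_#1_   (s2,1)→(s0,#,→)
state=s0 head=3 tape=1##[#]_#1_   (s0,#)→(s2,1,→)
state=s2 head=4 tape=1##1[_]#1_   (s2,_)→(s3,#,→)
state=s3 head=5 tape=1##1#[#]1_   (s3,#)→(s2,#,←)
state=s2 head=4 tape=1##1[#]#1_   (s2,#)→(s0,#,→)
state=s0 head=5 tape=1##1#[#]1_   (s0,#)→(s2,1,→)
state=s2 head=6 tape=1##1#1[1]_   (s2,1)→(s0,#,→)
state=s0 head=7 tape=1##1#1#[_]
M halts after 25 transitions.

25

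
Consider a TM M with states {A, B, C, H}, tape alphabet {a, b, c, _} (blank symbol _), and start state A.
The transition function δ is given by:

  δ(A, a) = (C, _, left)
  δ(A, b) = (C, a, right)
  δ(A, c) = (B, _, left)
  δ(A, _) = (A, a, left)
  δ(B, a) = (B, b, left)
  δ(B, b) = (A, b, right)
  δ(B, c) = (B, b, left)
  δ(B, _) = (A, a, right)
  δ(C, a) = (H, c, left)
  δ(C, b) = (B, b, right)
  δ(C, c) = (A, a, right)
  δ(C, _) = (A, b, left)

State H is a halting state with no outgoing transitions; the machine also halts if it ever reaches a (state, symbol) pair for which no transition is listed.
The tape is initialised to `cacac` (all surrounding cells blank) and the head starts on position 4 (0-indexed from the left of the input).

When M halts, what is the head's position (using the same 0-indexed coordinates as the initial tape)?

2

A | _caca[c]_   read c → write _, move left, go to B
B | _cac[a]__   read a → write b, move left, go to B
B | _ca[c]b__   read c → write b, move left, go to B
B | _c[a]bb__   read a → write b, move left, go to B
B | _[c]bbb__   read c → write b, move left, go to B
B | [_]bbbb__   read _ → write a, move right, go to A
A | a[b]bbb__   read b → write a, move right, go to C
C | aa[b]bb__   read b → write b, move right, go to B
B | aab[b]b__   read b → write b, move right, go to A
A | aabb[b]__   read b → write a, move right, go to C
C | aabba[_]_   read _ → write b, move left, go to A
A | aabb[a]b_   read a → write _, move left, go to C
C | aab[b]_b_   read b → write b, move right, go to B
B | aabb[_]b_   read _ → write a, move right, go to A
A | aabba[b]_   read b → write a, move right, go to C
C | aabbaa[_]   read _ → write b, move left, go to A
A | aabba[a]b   read a → write _, move left, go to C
C | aabb[a]_b   read a → write c, move left, go to H
H | aab[b]c_b
At halt the head is at cell 2.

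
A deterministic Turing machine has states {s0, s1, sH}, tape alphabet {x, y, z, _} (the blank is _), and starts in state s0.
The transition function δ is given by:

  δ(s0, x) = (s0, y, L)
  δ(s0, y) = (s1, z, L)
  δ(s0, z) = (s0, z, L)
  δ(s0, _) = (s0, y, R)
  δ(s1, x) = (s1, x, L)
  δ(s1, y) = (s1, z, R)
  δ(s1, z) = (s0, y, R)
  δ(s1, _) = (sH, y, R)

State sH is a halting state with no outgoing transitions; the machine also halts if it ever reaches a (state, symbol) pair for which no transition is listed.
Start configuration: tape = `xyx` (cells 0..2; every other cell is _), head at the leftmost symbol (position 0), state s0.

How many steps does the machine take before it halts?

s0 | __[x]yx   read x → write y, move L, go to s0
s0 | _[_]yyx   read _ → write y, move R, go to s0
s0 | _y[y]yx   read y → write z, move L, go to s1
s1 | _[y]zyx   read y → write z, move R, go to s1
s1 | _z[z]yx   read z → write y, move R, go to s0
s0 | _zy[y]x   read y → write z, move L, go to s1
s1 | _z[y]zx   read y → write z, move R, go to s1
s1 | _zz[z]x   read z → write y, move R, go to s0
s0 | _zzy[x]   read x → write y, move L, go to s0
s0 | _zz[y]y   read y → write z, move L, go to s1
s1 | _z[z]zy   read z → write y, move R, go to s0
s0 | _zy[z]y   read z → write z, move L, go to s0
s0 | _z[y]zy   read y → write z, move L, go to s1
s1 | _[z]zzy   read z → write y, move R, go to s0
s0 | _y[z]zy   read z → write z, move L, go to s0
s0 | _[y]zzy   read y → write z, move L, go to s1
s1 | [_]zzzy   read _ → write y, move R, go to sH
sH | y[z]zzy
M halts after 17 transitions.

17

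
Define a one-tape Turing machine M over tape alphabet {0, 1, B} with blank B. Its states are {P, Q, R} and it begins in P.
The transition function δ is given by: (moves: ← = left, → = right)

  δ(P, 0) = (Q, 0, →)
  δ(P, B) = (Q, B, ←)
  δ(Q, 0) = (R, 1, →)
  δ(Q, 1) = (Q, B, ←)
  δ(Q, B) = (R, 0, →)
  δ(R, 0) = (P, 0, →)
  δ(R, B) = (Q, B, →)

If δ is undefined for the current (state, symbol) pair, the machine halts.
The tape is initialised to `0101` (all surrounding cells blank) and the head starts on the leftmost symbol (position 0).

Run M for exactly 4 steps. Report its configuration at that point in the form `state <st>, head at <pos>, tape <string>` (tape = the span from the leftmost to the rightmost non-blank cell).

state Q, head at 2, tape 1B01

state=P head=0 tape=[0]101   (P,0)→(Q,0,→)
state=Q head=1 tape=0[1]01   (Q,1)→(Q,B,←)
state=Q head=0 tape=[0]B01   (Q,0)→(R,1,→)
state=R head=1 tape=1[B]01   (R,B)→(Q,B,→)
state=Q head=2 tape=1B[0]1
After 4 steps: state Q, head at 2, tape 1B01.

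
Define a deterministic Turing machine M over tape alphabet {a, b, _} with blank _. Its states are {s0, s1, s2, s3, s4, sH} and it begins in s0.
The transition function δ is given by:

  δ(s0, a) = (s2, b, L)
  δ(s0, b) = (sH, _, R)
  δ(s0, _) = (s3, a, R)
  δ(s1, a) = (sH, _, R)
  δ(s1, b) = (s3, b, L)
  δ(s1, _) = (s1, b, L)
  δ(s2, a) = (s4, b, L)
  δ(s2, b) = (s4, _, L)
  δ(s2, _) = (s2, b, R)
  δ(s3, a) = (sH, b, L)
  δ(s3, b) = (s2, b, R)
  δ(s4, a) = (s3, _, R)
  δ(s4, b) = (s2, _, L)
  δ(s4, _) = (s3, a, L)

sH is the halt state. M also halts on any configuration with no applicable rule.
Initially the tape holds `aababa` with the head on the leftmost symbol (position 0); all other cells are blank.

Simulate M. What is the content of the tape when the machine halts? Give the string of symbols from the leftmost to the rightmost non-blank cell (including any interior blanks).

a_____baba

state=s0 head=0 tape=_____[a]ababa   (s0,a)→(s2,b,L)
state=s2 head=-1 tape=____[_]bababa   (s2,_)→(s2,b,R)
state=s2 head=0 tape=____b[b]ababa   (s2,b)→(s4,_,L)
state=s4 head=-1 tape=____[b]_ababa   (s4,b)→(s2,_,L)
state=s2 head=-2 tape=___[_]__ababa   (s2,_)→(s2,b,R)
state=s2 head=-1 tape=___b[_]_ababa   (s2,_)→(s2,b,R)
state=s2 head=0 tape=___bb[_]ababa   (s2,_)→(s2,b,R)
state=s2 head=1 tape=___bbb[a]baba   (s2,a)→(s4,b,L)
state=s4 head=0 tape=___bb[b]bbaba   (s4,b)→(s2,_,L)
state=s2 head=-1 tape=___b[b]_bbaba   (s2,b)→(s4,_,L)
state=s4 head=-2 tape=___[b]__bbaba   (s4,b)→(s2,_,L)
state=s2 head=-3 tape=__[_]___bbaba   (s2,_)→(s2,b,R)
state=s2 head=-2 tape=__b[_]__bbaba   (s2,_)→(s2,b,R)
state=s2 head=-1 tape=__bb[_]_bbaba   (s2,_)→(s2,b,R)
state=s2 head=0 tape=__bbb[_]bbaba   (s2,_)→(s2,b,R)
state=s2 head=1 tape=__bbbb[b]baba   (s2,b)→(s4,_,L)
state=s4 head=0 tape=__bbb[b]_baba   (s4,b)→(s2,_,L)
state=s2 head=-1 tape=__bb[b]__baba   (s2,b)→(s4,_,L)
state=s4 head=-2 tape=__b[b]___baba   (s4,b)→(s2,_,L)
state=s2 head=-3 tape=__[b]____baba   (s2,b)→(s4,_,L)
state=s4 head=-4 tape=_[_]_____baba   (s4,_)→(s3,a,L)
state=s3 head=-5 tape=[_]a_____baba
The non-blank tape span at halt is a_____baba.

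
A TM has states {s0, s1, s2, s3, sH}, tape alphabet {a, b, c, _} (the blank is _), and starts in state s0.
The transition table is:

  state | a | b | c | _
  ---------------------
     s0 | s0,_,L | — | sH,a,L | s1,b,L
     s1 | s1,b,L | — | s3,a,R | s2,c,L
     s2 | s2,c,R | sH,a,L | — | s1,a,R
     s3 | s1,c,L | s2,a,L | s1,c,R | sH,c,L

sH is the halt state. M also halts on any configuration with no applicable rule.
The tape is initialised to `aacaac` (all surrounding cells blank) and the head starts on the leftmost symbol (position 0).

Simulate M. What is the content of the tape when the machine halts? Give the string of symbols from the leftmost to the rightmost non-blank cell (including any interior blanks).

acccacaac

state=s0 head=0 tape=___[a]acaac   (s0,a)→(s0,_,L)
state=s0 head=-1 tape=__[_]_acaac   (s0,_)→(s1,b,L)
state=s1 head=-2 tape=_[_]b_acaac   (s1,_)→(s2,c,L)
state=s2 head=-3 tape=[_]cb_acaac   (s2,_)→(s1,a,R)
state=s1 head=-2 tape=a[c]b_acaac   (s1,c)→(s3,a,R)
state=s3 head=-1 tape=aa[b]_acaac   (s3,b)→(s2,a,L)
state=s2 head=-2 tape=a[a]a_acaac   (s2,a)→(s2,c,R)
state=s2 head=-1 tape=ac[a]_acaac   (s2,a)→(s2,c,R)
state=s2 head=0 tape=acc[_]acaac   (s2,_)→(s1,a,R)
state=s1 head=1 tape=acca[a]caac   (s1,a)→(s1,b,L)
state=s1 head=0 tape=acc[a]bcaac   (s1,a)→(s1,b,L)
state=s1 head=-1 tape=ac[c]bbcaac   (s1,c)→(s3,a,R)
state=s3 head=0 tape=aca[b]bcaac   (s3,b)→(s2,a,L)
state=s2 head=-1 tape=ac[a]abcaac   (s2,a)→(s2,c,R)
state=s2 head=0 tape=acc[a]bcaac   (s2,a)→(s2,c,R)
state=s2 head=1 tape=accc[b]caac   (s2,b)→(sH,a,L)
state=sH head=0 tape=acc[c]acaac
The non-blank tape span at halt is acccacaac.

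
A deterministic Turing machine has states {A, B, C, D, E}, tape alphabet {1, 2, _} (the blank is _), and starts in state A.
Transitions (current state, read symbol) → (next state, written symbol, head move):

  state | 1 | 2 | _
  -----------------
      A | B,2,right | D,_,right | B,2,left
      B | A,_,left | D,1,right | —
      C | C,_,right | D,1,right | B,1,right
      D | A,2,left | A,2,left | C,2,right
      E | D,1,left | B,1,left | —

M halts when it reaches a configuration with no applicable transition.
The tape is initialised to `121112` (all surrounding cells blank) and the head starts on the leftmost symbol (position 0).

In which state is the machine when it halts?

A | [1]21112___   read 1 → write 2, move right, go to B
B | 2[2]1112___   read 2 → write 1, move right, go to D
D | 21[1]112___   read 1 → write 2, move left, go to A
A | 2[1]2112___   read 1 → write 2, move right, go to B
B | 22[2]112___   read 2 → write 1, move right, go to D
D | 221[1]12___   read 1 → write 2, move left, go to A
A | 22[1]212___   read 1 → write 2, move right, go to B
B | 222[2]12___   read 2 → write 1, move right, go to D
D | 2221[1]2___   read 1 → write 2, move left, go to A
A | 222[1]22___   read 1 → write 2, move right, go to B
B | 2222[2]2___   read 2 → write 1, move right, go to D
D | 22221[2]___   read 2 → write 2, move left, go to A
A | 2222[1]2___   read 1 → write 2, move right, go to B
B | 22222[2]___   read 2 → write 1, move right, go to D
D | 222221[_]__   read _ → write 2, move right, go to C
C | 2222212[_]_   read _ → write 1, move right, go to B
B | 22222121[_]
No transition is defined for (B, _); M halts in state B.

B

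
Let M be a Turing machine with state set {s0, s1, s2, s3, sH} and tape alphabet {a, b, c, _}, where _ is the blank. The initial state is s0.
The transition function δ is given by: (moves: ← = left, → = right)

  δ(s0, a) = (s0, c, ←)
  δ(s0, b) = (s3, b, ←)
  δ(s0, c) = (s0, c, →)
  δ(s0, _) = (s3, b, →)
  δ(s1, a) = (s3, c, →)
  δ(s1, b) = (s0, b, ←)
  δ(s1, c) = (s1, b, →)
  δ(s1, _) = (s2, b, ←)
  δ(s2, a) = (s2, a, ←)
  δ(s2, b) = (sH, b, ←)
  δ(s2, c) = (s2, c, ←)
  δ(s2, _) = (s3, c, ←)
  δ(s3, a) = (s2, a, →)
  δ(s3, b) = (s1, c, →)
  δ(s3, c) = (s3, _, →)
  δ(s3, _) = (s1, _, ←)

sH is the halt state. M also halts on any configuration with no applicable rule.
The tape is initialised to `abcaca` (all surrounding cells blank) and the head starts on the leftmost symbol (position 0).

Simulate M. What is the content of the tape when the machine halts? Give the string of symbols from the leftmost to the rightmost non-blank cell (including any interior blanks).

bcbccbcac

s0 | ___[a]bcaca_   read a → write c, move ←, go to s0
s0 | __[_]cbcaca_   read _ → write b, move →, go to s3
s3 | __b[c]bcaca_   read c → write _, move →, go to s3
s3 | __b_[b]caca_   read b → write c, move →, go to s1
s1 | __b_c[c]aca_   read c → write b, move →, go to s1
s1 | __b_cb[a]ca_   read a → write c, move →, go to s3
s3 | __b_cbc[c]a_   read c → write _, move →, go to s3
s3 | __b_cbc_[a]_   read a → write a, move →, go to s2
s2 | __b_cbc_a[_]   read _ → write c, move ←, go to s3
s3 | __b_cbc_[a]c   read a → write a, move →, go to s2
s2 | __b_cbc_a[c]   read c → write c, move ←, go to s2
s2 | __b_cbc_[a]c   read a → write a, move ←, go to s2
s2 | __b_cbc[_]ac   read _ → write c, move ←, go to s3
s3 | __b_cb[c]cac   read c → write _, move →, go to s3
s3 | __b_cb_[c]ac   read c → write _, move →, go to s3
s3 | __b_cb__[a]c   read a → write a, move →, go to s2
s2 | __b_cb__a[c]   read c → write c, move ←, go to s2
s2 | __b_cb__[a]c   read a → write a, move ←, go to s2
s2 | __b_cb_[_]ac   read _ → write c, move ←, go to s3
s3 | __b_cb[_]cac   read _ → write _, move ←, go to s1
s1 | __b_c[b]_cac   read b → write b, move ←, go to s0
s0 | __b_[c]b_cac   read c → write c, move →, go to s0
s0 | __b_c[b]_cac   read b → write b, move ←, go to s3
s3 | __b_[c]b_cac   read c → write _, move →, go to s3
s3 | __b__[b]_cac   read b → write c, move →, go to s1
s1 | __b__c[_]cac   read _ → write b, move ←, go to s2
s2 | __b__[c]bcac   read c → write c, move ←, go to s2
s2 | __b_[_]cbcac   read _ → write c, move ←, go to s3
s3 | __b[_]ccbcac   read _ → write _, move ←, go to s1
s1 | __[b]_ccbcac   read b → write b, move ←, go to s0
s0 | _[_]b_ccbcac   read _ → write b, move →, go to s3
s3 | _b[b]_ccbcac   read b → write c, move →, go to s1
s1 | _bc[_]ccbcac   read _ → write b, move ←, go to s2
s2 | _b[c]bccbcac   read c → write c, move ←, go to s2
s2 | _[b]cbccbcac   read b → write b, move ←, go to sH
sH | [_]bcbccbcac
The non-blank tape span at halt is bcbccbcac.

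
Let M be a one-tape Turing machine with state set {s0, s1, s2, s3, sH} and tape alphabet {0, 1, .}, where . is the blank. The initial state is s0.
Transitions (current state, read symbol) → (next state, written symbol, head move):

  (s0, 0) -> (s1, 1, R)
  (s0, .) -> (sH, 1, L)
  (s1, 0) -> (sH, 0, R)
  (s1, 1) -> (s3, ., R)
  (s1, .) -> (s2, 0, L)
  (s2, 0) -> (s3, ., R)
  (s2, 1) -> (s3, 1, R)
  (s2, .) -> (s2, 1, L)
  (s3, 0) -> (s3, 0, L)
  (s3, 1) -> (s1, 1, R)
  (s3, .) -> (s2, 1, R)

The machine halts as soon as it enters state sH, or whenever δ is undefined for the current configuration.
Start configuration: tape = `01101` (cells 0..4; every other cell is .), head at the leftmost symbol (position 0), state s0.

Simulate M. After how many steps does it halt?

4

state=s0 head=0 tape=[0]1101   (s0,0)→(s1,1,R)
state=s1 head=1 tape=1[1]101   (s1,1)→(s3,.,R)
state=s3 head=2 tape=1.[1]01   (s3,1)→(s1,1,R)
state=s1 head=3 tape=1.1[0]1   (s1,0)→(sH,0,R)
state=sH head=4 tape=1.10[1]
M halts after 4 transitions.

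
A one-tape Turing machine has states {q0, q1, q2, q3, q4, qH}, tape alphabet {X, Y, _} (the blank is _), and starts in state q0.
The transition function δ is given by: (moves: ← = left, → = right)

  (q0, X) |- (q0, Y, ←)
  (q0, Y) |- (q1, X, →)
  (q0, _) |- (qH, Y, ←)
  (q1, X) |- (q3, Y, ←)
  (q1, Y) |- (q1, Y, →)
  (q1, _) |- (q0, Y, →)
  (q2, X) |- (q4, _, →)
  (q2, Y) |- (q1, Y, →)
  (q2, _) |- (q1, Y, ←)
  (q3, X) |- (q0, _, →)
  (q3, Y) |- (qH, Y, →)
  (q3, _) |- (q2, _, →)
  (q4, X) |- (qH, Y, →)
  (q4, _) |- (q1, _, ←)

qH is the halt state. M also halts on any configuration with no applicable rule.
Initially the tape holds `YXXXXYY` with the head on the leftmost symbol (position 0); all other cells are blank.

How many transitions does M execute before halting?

q0 | [Y]XXXXYY__   read Y → write X, move →, go to q1
q1 | X[X]XXXYY__   read X → write Y, move ←, go to q3
q3 | [X]YXXXYY__   read X → write _, move →, go to q0
q0 | _[Y]XXXYY__   read Y → write X, move →, go to q1
q1 | _X[X]XXYY__   read X → write Y, move ←, go to q3
q3 | _[X]YXXYY__   read X → write _, move →, go to q0
q0 | __[Y]XXYY__   read Y → write X, move →, go to q1
q1 | __X[X]XYY__   read X → write Y, move ←, go to q3
q3 | __[X]YXYY__   read X → write _, move →, go to q0
q0 | ___[Y]XYY__   read Y → write X, move →, go to q1
q1 | ___X[X]YY__   read X → write Y, move ←, go to q3
q3 | ___[X]YYY__   read X → write _, move →, go to q0
q0 | ____[Y]YY__   read Y → write X, move →, go to q1
q1 | ____X[Y]Y__   read Y → write Y, move →, go to q1
q1 | ____XY[Y]__   read Y → write Y, move →, go to q1
q1 | ____XYY[_]_   read _ → write Y, move →, go to q0
q0 | ____XYYY[_]   read _ → write Y, move ←, go to qH
qH | ____XYY[Y]Y
M halts after 17 transitions.

17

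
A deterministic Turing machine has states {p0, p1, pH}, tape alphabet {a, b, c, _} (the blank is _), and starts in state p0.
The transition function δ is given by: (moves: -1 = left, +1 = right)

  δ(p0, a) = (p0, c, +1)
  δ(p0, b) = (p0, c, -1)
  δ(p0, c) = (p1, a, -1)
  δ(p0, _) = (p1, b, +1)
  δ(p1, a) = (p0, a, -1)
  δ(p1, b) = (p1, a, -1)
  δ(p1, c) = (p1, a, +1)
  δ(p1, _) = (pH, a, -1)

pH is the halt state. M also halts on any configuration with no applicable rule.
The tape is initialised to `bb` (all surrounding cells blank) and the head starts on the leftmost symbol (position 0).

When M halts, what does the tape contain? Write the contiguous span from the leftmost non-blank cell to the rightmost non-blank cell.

state=p0 head=0 tape=__[b]b__   (p0,b)→(p0,c,-1)
state=p0 head=-1 tape=_[_]cb__   (p0,_)→(p1,b,+1)
state=p1 head=0 tape=_b[c]b__   (p1,c)→(p1,a,+1)
state=p1 head=1 tape=_ba[b]__   (p1,b)→(p1,a,-1)
state=p1 head=0 tape=_b[a]a__   (p1,a)→(p0,a,-1)
state=p0 head=-1 tape=_[b]aa__   (p0,b)→(p0,c,-1)
state=p0 head=-2 tape=[_]caa__   (p0,_)→(p1,b,+1)
state=p1 head=-1 tape=b[c]aa__   (p1,c)→(p1,a,+1)
state=p1 head=0 tape=ba[a]a__   (p1,a)→(p0,a,-1)
state=p0 head=-1 tape=b[a]aa__   (p0,a)→(p0,c,+1)
state=p0 head=0 tape=bc[a]a__   (p0,a)→(p0,c,+1)
state=p0 head=1 tape=bcc[a]__   (p0,a)→(p0,c,+1)
state=p0 head=2 tape=bccc[_]_   (p0,_)→(p1,b,+1)
state=p1 head=3 tape=bcccb[_]   (p1,_)→(pH,a,-1)
state=pH head=2 tape=bccc[b]a
The non-blank tape span at halt is bcccba.

bcccba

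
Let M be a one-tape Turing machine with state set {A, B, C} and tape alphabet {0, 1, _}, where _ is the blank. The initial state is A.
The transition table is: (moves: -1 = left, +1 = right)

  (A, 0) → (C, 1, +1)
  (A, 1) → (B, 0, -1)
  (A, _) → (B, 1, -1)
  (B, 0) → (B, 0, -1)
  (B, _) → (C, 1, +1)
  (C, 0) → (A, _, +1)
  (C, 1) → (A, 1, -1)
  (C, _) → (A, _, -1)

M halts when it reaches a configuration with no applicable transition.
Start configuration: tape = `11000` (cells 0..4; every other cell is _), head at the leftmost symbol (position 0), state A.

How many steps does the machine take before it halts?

A | _[1]1000_   read 1 → write 0, move -1, go to B
B | [_]01000_   read _ → write 1, move +1, go to C
C | 1[0]1000_   read 0 → write _, move +1, go to A
A | 1_[1]000_   read 1 → write 0, move -1, go to B
B | 1[_]0000_   read _ → write 1, move +1, go to C
C | 11[0]000_   read 0 → write _, move +1, go to A
A | 11_[0]00_   read 0 → write 1, move +1, go to C
C | 11_1[0]0_   read 0 → write _, move +1, go to A
A | 11_1_[0]_   read 0 → write 1, move +1, go to C
C | 11_1_1[_]   read _ → write _, move -1, go to A
A | 11_1_[1]_   read 1 → write 0, move -1, go to B
B | 11_1[_]0_   read _ → write 1, move +1, go to C
C | 11_11[0]_   read 0 → write _, move +1, go to A
A | 11_11_[_]   read _ → write 1, move -1, go to B
B | 11_11[_]1   read _ → write 1, move +1, go to C
C | 11_111[1]   read 1 → write 1, move -1, go to A
A | 11_11[1]1   read 1 → write 0, move -1, go to B
B | 11_1[1]01
M halts after 17 transitions.

17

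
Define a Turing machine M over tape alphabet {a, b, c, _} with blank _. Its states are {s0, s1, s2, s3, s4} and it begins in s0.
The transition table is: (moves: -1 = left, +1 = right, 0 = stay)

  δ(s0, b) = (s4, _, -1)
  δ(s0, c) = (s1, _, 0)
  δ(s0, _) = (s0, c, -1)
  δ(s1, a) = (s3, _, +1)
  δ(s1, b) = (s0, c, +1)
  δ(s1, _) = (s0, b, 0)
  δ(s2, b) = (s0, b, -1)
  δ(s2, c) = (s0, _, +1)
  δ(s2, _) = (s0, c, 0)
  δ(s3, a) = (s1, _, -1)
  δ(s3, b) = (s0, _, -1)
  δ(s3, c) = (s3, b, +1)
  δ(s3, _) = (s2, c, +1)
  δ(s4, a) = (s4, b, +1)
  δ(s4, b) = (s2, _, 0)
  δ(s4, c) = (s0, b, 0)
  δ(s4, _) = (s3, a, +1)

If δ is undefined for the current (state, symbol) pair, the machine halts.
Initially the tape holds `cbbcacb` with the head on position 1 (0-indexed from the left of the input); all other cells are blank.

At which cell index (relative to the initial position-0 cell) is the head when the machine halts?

state=s0 head=1 tape=_c[b]bcacb   (s0,b)→(s4,_,-1)
state=s4 head=0 tape=_[c]_bcacb   (s4,c)→(s0,b,0)
state=s0 head=0 tape=_[b]_bcacb   (s0,b)→(s4,_,-1)
state=s4 head=-1 tape=[_]__bcacb   (s4,_)→(s3,a,+1)
state=s3 head=0 tape=a[_]_bcacb   (s3,_)→(s2,c,+1)
state=s2 head=1 tape=ac[_]bcacb   (s2,_)→(s0,c,0)
state=s0 head=1 tape=ac[c]bcacb   (s0,c)→(s1,_,0)
state=s1 head=1 tape=ac[_]bcacb   (s1,_)→(s0,b,0)
state=s0 head=1 tape=ac[b]bcacb   (s0,b)→(s4,_,-1)
state=s4 head=0 tape=a[c]_bcacb   (s4,c)→(s0,b,0)
state=s0 head=0 tape=a[b]_bcacb   (s0,b)→(s4,_,-1)
state=s4 head=-1 tape=[a]__bcacb   (s4,a)→(s4,b,+1)
state=s4 head=0 tape=b[_]_bcacb   (s4,_)→(s3,a,+1)
state=s3 head=1 tape=ba[_]bcacb   (s3,_)→(s2,c,+1)
state=s2 head=2 tape=bac[b]cacb   (s2,b)→(s0,b,-1)
state=s0 head=1 tape=ba[c]bcacb   (s0,c)→(s1,_,0)
state=s1 head=1 tape=ba[_]bcacb   (s1,_)→(s0,b,0)
state=s0 head=1 tape=ba[b]bcacb   (s0,b)→(s4,_,-1)
state=s4 head=0 tape=b[a]_bcacb   (s4,a)→(s4,b,+1)
state=s4 head=1 tape=bb[_]bcacb   (s4,_)→(s3,a,+1)
state=s3 head=2 tape=bba[b]cacb   (s3,b)→(s0,_,-1)
state=s0 head=1 tape=bb[a]_cacb
At halt the head is at cell 1.

1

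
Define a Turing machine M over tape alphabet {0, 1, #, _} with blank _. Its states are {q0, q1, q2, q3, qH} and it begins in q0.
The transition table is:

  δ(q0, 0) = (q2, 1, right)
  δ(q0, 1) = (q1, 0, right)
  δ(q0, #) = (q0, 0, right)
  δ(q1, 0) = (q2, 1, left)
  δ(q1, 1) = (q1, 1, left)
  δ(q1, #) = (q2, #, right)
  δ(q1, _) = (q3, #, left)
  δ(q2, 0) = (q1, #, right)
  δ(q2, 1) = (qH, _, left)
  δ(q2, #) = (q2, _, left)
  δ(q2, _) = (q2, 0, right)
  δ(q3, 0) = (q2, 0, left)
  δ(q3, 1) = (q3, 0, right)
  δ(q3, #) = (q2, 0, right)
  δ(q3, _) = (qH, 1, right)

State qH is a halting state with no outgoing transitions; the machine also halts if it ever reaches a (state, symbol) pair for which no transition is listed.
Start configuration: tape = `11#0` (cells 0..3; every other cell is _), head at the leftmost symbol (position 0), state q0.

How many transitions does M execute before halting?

5

state=q0 head=0 tape=_[1]1#0   (q0,1)→(q1,0,right)
state=q1 head=1 tape=_0[1]#0   (q1,1)→(q1,1,left)
state=q1 head=0 tape=_[0]1#0   (q1,0)→(q2,1,left)
state=q2 head=-1 tape=[_]11#0   (q2,_)→(q2,0,right)
state=q2 head=0 tape=0[1]1#0   (q2,1)→(qH,_,left)
state=qH head=-1 tape=[0]_1#0
M halts after 5 transitions.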